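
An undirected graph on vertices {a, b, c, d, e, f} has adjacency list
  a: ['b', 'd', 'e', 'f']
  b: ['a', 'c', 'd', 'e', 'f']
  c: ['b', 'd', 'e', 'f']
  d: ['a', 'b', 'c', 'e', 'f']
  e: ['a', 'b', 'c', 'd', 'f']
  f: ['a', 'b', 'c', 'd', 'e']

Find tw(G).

4

A width-4 tree decomposition is:
Bags: B1 = {a, b, d, e, f}  B2 = {b, c, d, e, f}
Tree: B1–B2
Every bag has size at most 5, so the width is 5 − 1 = 4 and tw(G) ≤ 4. On the other hand G contains the 5-clique {b, c, d, e, f}. A clique must lie in a single bag of any decomposition, so no decomposition can have width below 4. Therefore the treewidth is 4.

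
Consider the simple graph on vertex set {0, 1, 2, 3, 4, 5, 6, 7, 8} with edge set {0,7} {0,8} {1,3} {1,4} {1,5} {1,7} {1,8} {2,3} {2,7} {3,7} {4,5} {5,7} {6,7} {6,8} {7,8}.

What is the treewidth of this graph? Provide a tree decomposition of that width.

Treewidth 2.
One such decomposition:
Bags: B1 = {1, 7, 8}  B2 = {0, 7, 8}  B3 = {1, 5, 7}  B4 = {6, 7, 8}  B5 = {1, 3, 7}  B6 = {2, 3, 7}  B7 = {1, 4, 5}
Tree: B1–B2, B1–B3, B2–B4, B3–B5, B5–B6, B3–B7

The largest bag has 3 vertices, giving width 2; this decomposition certifies tw(G) ≤ 2. For the lower bound, the 3 vertices {1, 4, 5} are pairwise adjacent, and any tree decomposition puts a clique entirely inside one bag — forcing width ≥ 2. Therefore the treewidth is 2.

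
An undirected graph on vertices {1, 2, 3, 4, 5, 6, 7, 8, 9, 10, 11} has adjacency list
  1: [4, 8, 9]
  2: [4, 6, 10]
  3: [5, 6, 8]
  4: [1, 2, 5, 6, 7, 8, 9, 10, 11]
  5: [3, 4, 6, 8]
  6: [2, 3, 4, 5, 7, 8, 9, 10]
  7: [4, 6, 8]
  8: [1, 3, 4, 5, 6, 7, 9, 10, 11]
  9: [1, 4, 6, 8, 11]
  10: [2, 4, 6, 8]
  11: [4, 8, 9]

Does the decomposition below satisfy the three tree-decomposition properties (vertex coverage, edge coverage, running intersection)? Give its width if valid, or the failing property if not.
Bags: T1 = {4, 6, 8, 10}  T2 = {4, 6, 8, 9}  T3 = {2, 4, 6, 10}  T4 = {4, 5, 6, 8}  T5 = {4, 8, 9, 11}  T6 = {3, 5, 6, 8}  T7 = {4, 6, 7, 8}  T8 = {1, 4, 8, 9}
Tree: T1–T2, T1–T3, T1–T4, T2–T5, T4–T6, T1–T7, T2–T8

Checking the three conditions: (i) the bags cover all of {1, 2, 3, 4, 5, 6, 7, 8, 9, 10, 11}; (ii) for each edge, some bag contains both endpoints; (iii) the bags containing any fixed vertex form a subtree. All hold, so the decomposition is valid with width 4 − 1 = 3.

Yes; width 3.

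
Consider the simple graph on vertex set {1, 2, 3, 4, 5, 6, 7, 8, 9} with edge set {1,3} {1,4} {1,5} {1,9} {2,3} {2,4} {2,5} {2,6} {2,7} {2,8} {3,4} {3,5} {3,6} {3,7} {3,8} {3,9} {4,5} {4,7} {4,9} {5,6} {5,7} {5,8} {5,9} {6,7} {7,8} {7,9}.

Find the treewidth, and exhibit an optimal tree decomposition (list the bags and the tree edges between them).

Treewidth 4.
One such decomposition:
Bags: B1 = {3, 4, 5, 7, 9}  B2 = {2, 3, 4, 5, 7}  B3 = {1, 3, 4, 5, 9}  B4 = {2, 3, 5, 6, 7}  B5 = {2, 3, 5, 7, 8}
Tree: B1–B2, B1–B3, B2–B4, B4–B5

The largest bag has 5 vertices, giving width 4; this decomposition certifies tw(G) ≤ 4. On the other hand G contains the 5-clique {1, 3, 4, 5, 9}. A clique must lie in a single bag of any decomposition, so no decomposition can have width below 4. Therefore the treewidth is 4.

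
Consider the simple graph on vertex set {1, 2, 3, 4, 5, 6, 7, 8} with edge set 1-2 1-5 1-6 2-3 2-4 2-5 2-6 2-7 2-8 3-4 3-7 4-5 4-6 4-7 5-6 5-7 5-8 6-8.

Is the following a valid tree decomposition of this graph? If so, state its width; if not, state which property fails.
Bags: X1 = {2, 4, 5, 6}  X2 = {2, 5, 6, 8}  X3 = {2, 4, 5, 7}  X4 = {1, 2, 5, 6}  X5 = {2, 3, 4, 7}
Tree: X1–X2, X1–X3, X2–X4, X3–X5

Yes; width 3.

Checking the three conditions: (i) the bags cover all of {1, 2, 3, 4, 5, 6, 7, 8}; (ii) for each edge, some bag contains both endpoints; (iii) the bags containing any fixed vertex form a subtree. All hold, so the decomposition is valid with width 4 − 1 = 3.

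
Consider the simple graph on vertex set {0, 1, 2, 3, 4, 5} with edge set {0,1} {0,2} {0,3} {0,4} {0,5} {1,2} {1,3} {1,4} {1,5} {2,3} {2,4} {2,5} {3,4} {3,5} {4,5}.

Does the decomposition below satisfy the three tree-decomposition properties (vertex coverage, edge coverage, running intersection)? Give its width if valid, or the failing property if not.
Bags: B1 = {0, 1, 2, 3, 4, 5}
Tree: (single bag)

Every vertex of G appears in some bag (union = {0, 1, 2, 3, 4, 5}); every edge is covered by a bag; and for each vertex v the set of bags containing v is connected in the bag tree. The decomposition is therefore valid. The largest bag has 6 vertices, so the width is 5.

Yes; width 5.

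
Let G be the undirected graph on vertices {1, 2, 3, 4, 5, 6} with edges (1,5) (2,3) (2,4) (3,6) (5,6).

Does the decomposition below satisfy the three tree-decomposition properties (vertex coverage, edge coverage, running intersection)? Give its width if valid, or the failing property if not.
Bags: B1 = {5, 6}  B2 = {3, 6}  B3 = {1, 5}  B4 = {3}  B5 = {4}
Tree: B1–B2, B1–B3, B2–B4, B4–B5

A tree decomposition must satisfy three properties: every vertex lies in some bag; for every edge, both endpoints lie together in some bag; and for every vertex, the bags containing it form a connected subtree. Here vertex 2 appears in no bag, so the decomposition is invalid.

No — vertex 2 appears in no bag.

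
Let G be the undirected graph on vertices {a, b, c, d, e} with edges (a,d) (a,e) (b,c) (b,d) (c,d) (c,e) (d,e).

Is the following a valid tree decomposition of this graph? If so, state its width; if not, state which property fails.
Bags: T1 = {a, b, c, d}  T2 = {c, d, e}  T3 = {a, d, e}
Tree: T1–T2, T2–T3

A tree decomposition must satisfy three properties: every vertex lies in some bag; for every edge, both endpoints lie together in some bag; and for every vertex, the bags containing it form a connected subtree. Here bags containing vertex a are not connected in the tree, so the decomposition is invalid.

No — bags containing vertex a are not connected in the tree.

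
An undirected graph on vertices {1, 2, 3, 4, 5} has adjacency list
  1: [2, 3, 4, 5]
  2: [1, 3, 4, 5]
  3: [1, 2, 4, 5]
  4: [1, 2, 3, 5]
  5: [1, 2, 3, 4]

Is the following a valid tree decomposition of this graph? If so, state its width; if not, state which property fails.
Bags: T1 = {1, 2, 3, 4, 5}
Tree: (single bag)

Checking the three conditions: (i) the bags cover all of {1, 2, 3, 4, 5}; (ii) for each edge, some bag contains both endpoints; (iii) the bags containing any fixed vertex form a subtree. All hold, so the decomposition is valid with width 5 − 1 = 4.

Yes; width 4.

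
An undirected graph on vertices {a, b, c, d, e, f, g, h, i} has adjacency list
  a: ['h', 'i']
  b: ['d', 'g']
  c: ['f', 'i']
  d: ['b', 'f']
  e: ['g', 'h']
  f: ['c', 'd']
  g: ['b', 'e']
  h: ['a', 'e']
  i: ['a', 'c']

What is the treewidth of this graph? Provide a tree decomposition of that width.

Every bag has size at most 3, so the width is 3 − 1 = 2 and tw(G) ≤ 2. Since g–b–d–f–c–i–a–h–e–g is a cycle in G, G is not acyclic. Forests are exactly the graphs of treewidth ≤ 1, so tw(G) ≥ 2. The upper and lower bounds meet at 2, so that is the treewidth.

Treewidth 2.
One such decomposition:
Bags: B1 = {b, d, g}  B2 = {d, f, g}  B3 = {c, f, g}  B4 = {c, g, i}  B5 = {a, g, i}  B6 = {a, g, h}  B7 = {e, g, h}
Tree: B1–B2, B2–B3, B3–B4, B4–B5, B5–B6, B6–B7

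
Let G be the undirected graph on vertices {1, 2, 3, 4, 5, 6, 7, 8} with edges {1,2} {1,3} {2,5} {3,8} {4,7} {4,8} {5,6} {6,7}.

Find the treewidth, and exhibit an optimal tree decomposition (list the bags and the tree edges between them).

Every bag has size at most 3, so the width is 3 − 1 = 2 and tw(G) ≤ 2. The edges 5–6–7–4–8–3–1–2–5 form a cycle, so G is not a tree and its treewidth is at least 2. Therefore the treewidth is 2.

Treewidth 2.
One optimal decomposition is:
Bags: B1 = {5, 6, 7}  B2 = {4, 5, 7}  B3 = {4, 5, 8}  B4 = {3, 5, 8}  B5 = {1, 3, 5}  B6 = {1, 2, 5}
Tree: B1–B2, B2–B3, B3–B4, B4–B5, B5–B6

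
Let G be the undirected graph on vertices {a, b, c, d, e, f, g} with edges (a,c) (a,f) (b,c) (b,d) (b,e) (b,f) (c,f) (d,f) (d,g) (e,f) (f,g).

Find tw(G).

A width-2 tree decomposition is:
Bags: B1 = {a, c, f}  B2 = {b, c, f}  B3 = {b, d, f}  B4 = {d, f, g}  B5 = {b, e, f}
Tree: B1–B2, B2–B3, B3–B4, B3–B5
Each bag holds 3 vertices, so the decomposition has width 2, which upper-bounds the treewidth. For the lower bound, the 3 vertices {d, f, g} are pairwise adjacent, and any tree decomposition puts a clique entirely inside one bag — forcing width ≥ 2. The upper and lower bounds meet at 2, so that is the treewidth.

2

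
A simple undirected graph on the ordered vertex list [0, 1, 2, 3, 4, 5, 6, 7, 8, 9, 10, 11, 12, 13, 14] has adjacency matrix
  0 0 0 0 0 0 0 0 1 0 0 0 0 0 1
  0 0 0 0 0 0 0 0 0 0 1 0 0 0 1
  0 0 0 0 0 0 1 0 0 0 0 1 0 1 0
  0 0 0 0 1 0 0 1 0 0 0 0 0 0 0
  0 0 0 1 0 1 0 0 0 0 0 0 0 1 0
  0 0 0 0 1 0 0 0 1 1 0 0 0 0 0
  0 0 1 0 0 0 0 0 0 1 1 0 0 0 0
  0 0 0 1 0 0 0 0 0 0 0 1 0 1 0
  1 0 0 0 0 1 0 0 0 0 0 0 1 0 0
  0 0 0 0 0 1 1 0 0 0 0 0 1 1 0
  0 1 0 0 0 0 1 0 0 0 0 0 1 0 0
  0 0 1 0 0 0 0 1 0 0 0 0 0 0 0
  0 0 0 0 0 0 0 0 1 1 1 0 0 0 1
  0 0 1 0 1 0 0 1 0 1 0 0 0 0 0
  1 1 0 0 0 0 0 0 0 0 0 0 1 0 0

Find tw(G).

3

A width-3 tree decomposition is:
Bags: B1 = {2, 3, 7, 11}  B2 = {2, 3, 7, 13}  B3 = {2, 3, 4, 13}  B4 = {2, 4, 6, 13}  B5 = {4, 6, 9, 13}  B6 = {4, 5, 6, 9}  B7 = {5, 6, 9, 10}  B8 = {5, 9, 10, 12}  B9 = {5, 8, 10, 12}  B10 = {1, 8, 10, 12}  B11 = {1, 8, 12, 14}  B12 = {0, 1, 8, 14}
Tree: B1–B2, B2–B3, B3–B4, B4–B5, B5–B6, B6–B7, B7–B8, B8–B9, B9–B10, B10–B11, B11–B12
Every bag has size at most 4, so the width is 4 − 1 = 3 and tw(G) ≤ 3. For the lower bound: the 4 vertex sets {3,7,11}, {2}, {13}, {4,5,6,9} are disjoint, each induces a connected subgraph, and every pair is joined by at least one edge of G. Contracting each set to a single vertex therefore yields K_{4} as a minor, and since treewidth is minor-monotone, tw(G) ≥ tw(K_{4}) = 3. The upper and lower bounds meet at 3, so that is the treewidth.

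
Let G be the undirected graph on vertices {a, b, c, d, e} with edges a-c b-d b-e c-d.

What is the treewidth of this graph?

1

A width-1 tree decomposition is:
Bags: B1 = {b, e}  B2 = {b, d}  B3 = {c, d}  B4 = {a, c}
Tree: B1–B2, B2–B3, B3–B4
Every bag has size at most 2, so the width is 2 − 1 = 1 and tw(G) ≤ 1. Any graph with an edge has treewidth ≥ 1, and G has the edge e–b. Combining the bounds, tw(G) = 1.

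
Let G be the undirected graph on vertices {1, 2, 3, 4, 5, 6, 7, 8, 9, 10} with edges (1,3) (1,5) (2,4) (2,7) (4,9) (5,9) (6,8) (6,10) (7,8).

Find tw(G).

1

A width-1 tree decomposition is:
Bags: B1 = {6, 10}  B2 = {6, 8}  B3 = {7, 8}  B4 = {2, 7}  B5 = {2, 4}  B6 = {4, 9}  B7 = {5, 9}  B8 = {1, 5}  B9 = {1, 3}
Tree: B1–B2, B2–B3, B3–B4, B4–B5, B5–B6, B6–B7, B7–B8, B8–B9
Every bag has size at most 2, so the width is 2 − 1 = 1 and tw(G) ≤ 1. Since G has at least one edge (e.g. 10–6), it is not an edgeless graph, so tw(G) ≥ 1. The upper and lower bounds meet at 1, so that is the treewidth.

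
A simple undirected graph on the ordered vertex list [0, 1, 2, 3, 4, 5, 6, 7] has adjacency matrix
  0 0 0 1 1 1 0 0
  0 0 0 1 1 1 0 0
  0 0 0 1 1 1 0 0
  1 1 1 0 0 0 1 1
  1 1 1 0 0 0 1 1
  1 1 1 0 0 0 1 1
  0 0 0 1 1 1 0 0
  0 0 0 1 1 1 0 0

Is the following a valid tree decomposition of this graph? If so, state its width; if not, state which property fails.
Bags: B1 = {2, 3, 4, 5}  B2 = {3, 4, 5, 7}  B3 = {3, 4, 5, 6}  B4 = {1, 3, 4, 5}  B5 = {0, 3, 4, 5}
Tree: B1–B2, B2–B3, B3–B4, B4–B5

Yes; width 3.

Every vertex of G appears in some bag (union = {0, 1, 2, 3, 4, 5, 6, 7}); every edge is covered by a bag; and for each vertex v the set of bags containing v is connected in the bag tree. The decomposition is therefore valid. The largest bag has 4 vertices, so the width is 3.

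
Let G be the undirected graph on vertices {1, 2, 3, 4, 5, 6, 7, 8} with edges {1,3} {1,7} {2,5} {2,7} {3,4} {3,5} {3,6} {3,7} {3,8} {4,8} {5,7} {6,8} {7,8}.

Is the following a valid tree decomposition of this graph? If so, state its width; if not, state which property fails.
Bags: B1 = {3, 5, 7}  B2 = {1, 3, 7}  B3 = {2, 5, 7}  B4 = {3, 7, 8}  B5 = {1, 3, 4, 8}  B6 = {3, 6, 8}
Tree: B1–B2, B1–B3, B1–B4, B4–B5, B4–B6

A tree decomposition must satisfy three properties: every vertex lies in some bag; for every edge, both endpoints lie together in some bag; and for every vertex, the bags containing it form a connected subtree. Here bags containing vertex 1 are not connected in the tree, so the decomposition is invalid.

No — bags containing vertex 1 are not connected in the tree.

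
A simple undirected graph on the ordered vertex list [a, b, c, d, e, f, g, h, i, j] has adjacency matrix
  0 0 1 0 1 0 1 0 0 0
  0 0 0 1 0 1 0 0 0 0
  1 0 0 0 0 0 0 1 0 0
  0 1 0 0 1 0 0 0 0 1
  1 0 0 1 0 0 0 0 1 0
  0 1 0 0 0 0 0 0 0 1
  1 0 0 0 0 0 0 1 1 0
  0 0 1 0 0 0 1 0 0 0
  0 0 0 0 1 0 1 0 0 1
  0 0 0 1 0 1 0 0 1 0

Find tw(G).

2

A width-2 tree decomposition is:
Bags: B1 = {b, f, j}  B2 = {b, d, j}  B3 = {d, i, j}  B4 = {d, e, i}  B5 = {e, g, i}  B6 = {a, e, g}  B7 = {a, g, h}  B8 = {a, c, h}
Tree: B1–B2, B2–B3, B3–B4, B4–B5, B5–B6, B6–B7, B7–B8
Each bag holds 3 vertices, so the decomposition has width 2, which upper-bounds the treewidth. The edges f–b–d–j–f form a cycle, so G is not a tree and its treewidth is at least 2. Therefore the treewidth is 2.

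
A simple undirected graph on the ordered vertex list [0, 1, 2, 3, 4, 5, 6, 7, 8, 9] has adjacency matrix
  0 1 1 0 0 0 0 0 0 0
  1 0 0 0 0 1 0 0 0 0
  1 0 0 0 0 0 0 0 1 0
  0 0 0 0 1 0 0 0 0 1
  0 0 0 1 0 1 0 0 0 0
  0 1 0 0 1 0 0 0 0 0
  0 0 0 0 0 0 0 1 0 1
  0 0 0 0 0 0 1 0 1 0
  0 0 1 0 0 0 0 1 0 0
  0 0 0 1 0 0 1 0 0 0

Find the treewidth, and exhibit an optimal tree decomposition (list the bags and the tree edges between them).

Each bag holds 3 vertices, so the decomposition has width 2, which upper-bounds the treewidth. Since 0–1–5–4–3–9–6–7–8–2–0 is a cycle in G, G is not acyclic. Forests are exactly the graphs of treewidth ≤ 1, so tw(G) ≥ 2. Hence tw(G) = 2 exactly.

Treewidth 2.
Bags: B1 = {0, 1, 5}  B2 = {0, 4, 5}  B3 = {0, 3, 4}  B4 = {0, 3, 9}  B5 = {0, 6, 9}  B6 = {0, 6, 7}  B7 = {0, 7, 8}  B8 = {0, 2, 8}
Tree: B1–B2, B2–B3, B3–B4, B4–B5, B5–B6, B6–B7, B7–B8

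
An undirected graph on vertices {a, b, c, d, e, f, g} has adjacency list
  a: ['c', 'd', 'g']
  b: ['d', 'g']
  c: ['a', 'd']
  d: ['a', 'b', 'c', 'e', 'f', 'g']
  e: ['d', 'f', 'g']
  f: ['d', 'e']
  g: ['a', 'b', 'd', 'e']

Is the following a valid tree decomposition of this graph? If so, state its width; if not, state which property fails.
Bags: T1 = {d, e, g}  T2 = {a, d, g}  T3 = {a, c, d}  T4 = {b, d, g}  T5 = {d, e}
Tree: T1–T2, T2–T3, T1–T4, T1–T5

No — vertex f appears in no bag.

A tree decomposition must satisfy three properties: every vertex lies in some bag; for every edge, both endpoints lie together in some bag; and for every vertex, the bags containing it form a connected subtree. Here vertex f appears in no bag, so the decomposition is invalid.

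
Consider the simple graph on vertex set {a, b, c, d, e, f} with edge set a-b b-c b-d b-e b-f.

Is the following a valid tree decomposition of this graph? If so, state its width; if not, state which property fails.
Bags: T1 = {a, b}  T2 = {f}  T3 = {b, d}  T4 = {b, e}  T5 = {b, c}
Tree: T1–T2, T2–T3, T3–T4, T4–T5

A tree decomposition must satisfy three properties: every vertex lies in some bag; for every edge, both endpoints lie together in some bag; and for every vertex, the bags containing it form a connected subtree. Here edge (b,f) lies in no bag, so the decomposition is invalid.

No — edge (b,f) lies in no bag.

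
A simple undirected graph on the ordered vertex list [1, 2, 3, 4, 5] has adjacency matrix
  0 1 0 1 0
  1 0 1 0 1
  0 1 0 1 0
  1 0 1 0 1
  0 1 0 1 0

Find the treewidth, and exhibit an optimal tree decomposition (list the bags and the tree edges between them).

Treewidth 2.
One such decomposition:
Bags: B1 = {2, 4, 5}  B2 = {1, 2, 4}  B3 = {2, 3, 4}
Tree: B1–B2, B2–B3

The largest bag has 3 vertices, giving width 2; this decomposition certifies tw(G) ≤ 2. The edges 5–2–1–4–5 form a cycle, so G is not a tree and its treewidth is at least 2. Therefore the treewidth is 2.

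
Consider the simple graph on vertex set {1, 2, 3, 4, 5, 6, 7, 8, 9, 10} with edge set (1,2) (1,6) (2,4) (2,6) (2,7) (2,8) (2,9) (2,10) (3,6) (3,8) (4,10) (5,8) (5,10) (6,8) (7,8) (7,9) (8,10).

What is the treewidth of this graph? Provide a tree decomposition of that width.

Treewidth 2.
One such decomposition:
Bags: B1 = {2, 6, 8}  B2 = {2, 7, 8}  B3 = {2, 7, 9}  B4 = {2, 8, 10}  B5 = {1, 2, 6}  B6 = {5, 8, 10}  B7 = {2, 4, 10}  B8 = {3, 6, 8}
Tree: B1–B2, B2–B3, B2–B4, B1–B5, B4–B6, B4–B7, B1–B8

Every bag has size at most 3, so the width is 3 − 1 = 2 and tw(G) ≤ 2. On the other hand G contains the 3-clique {2, 8, 10}. A clique must lie in a single bag of any decomposition, so no decomposition can have width below 2. Combining the bounds, tw(G) = 2.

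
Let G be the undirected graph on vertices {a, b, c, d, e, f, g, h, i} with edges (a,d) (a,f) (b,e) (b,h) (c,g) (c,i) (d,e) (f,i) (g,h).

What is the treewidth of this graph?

2

A width-2 tree decomposition is:
Bags: B1 = {c, g, h}  B2 = {c, h, i}  B3 = {f, h, i}  B4 = {a, f, h}  B5 = {a, d, h}  B6 = {d, e, h}  B7 = {b, e, h}
Tree: B1–B2, B2–B3, B3–B4, B4–B5, B5–B6, B6–B7
Each bag holds 3 vertices, so the decomposition has width 2, which upper-bounds the treewidth. The edges h–g–c–i–f–a–d–e–b–h form a cycle, so G is not a tree and its treewidth is at least 2. Combining the bounds, tw(G) = 2.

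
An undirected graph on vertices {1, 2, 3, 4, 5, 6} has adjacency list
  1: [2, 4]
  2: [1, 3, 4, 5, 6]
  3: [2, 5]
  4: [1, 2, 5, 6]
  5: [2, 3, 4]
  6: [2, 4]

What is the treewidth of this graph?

2

A width-2 tree decomposition is:
Bags: B1 = {1, 2, 4}  B2 = {2, 4, 6}  B3 = {2, 4, 5}  B4 = {2, 3, 5}
Tree: B1–B2, B2–B3, B3–B4
Each bag holds 3 vertices, so the decomposition has width 2, which upper-bounds the treewidth. For the lower bound, the 3 vertices {2, 3, 5} are pairwise adjacent, and any tree decomposition puts a clique entirely inside one bag — forcing width ≥ 2. Combining the bounds, tw(G) = 2.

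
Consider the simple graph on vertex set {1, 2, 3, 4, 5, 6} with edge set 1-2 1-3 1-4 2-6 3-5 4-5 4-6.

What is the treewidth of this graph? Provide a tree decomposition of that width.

Treewidth 2.
Bags: B1 = {1, 2, 6}  B2 = {1, 4, 6}  B3 = {1, 3, 4}  B4 = {3, 4, 5}
Tree: B1–B2, B2–B3, B3–B4

The largest bag has 3 vertices, giving width 2; this decomposition certifies tw(G) ≤ 2. Since 2–6–4–1–2 is a cycle in G, G is not acyclic. Forests are exactly the graphs of treewidth ≤ 1, so tw(G) ≥ 2. Therefore the treewidth is 2.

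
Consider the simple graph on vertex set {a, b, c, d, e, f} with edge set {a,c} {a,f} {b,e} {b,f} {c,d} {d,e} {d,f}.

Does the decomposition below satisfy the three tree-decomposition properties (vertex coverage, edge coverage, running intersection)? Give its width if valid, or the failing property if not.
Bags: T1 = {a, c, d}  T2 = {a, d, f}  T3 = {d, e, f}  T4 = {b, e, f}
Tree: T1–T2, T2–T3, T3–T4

Every vertex of G appears in some bag (union = {a, b, c, d, e, f}); every edge is covered by a bag; and for each vertex v the set of bags containing v is connected in the bag tree. The decomposition is therefore valid. The largest bag has 3 vertices, so the width is 2.

Yes; width 2.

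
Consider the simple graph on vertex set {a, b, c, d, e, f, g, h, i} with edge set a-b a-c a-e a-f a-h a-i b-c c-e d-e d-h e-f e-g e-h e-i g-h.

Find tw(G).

A width-2 tree decomposition is:
Bags: B1 = {a, e, h}  B2 = {a, e, f}  B3 = {a, c, e}  B4 = {e, g, h}  B5 = {a, e, i}  B6 = {d, e, h}  B7 = {a, b, c}
Tree: B1–B2, B2–B3, B1–B4, B2–B5, B4–B6, B3–B7
The largest bag has 3 vertices, giving width 2; this decomposition certifies tw(G) ≤ 2. Conversely, {d, e, h} is a clique of size 3, and the vertices of any clique must share a bag in every tree decomposition; so some bag has ≥ 3 vertices and tw(G) ≥ 2. Hence tw(G) = 2 exactly.

2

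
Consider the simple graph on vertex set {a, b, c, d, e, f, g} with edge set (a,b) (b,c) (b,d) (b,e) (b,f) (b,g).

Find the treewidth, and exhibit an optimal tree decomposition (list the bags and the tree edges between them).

Treewidth 1.
Bags: B1 = {b, f}  B2 = {b, e}  B3 = {a, b}  B4 = {b, c}  B5 = {b, g}  B6 = {b, d}
Tree: B1–B2, B2–B3, B1–B4, B4–B5, B5–B6

The largest bag has 2 vertices, giving width 1; this decomposition certifies tw(G) ≤ 1. Any graph with an edge has treewidth ≥ 1, and G has the edge f–b. Hence tw(G) = 1 exactly.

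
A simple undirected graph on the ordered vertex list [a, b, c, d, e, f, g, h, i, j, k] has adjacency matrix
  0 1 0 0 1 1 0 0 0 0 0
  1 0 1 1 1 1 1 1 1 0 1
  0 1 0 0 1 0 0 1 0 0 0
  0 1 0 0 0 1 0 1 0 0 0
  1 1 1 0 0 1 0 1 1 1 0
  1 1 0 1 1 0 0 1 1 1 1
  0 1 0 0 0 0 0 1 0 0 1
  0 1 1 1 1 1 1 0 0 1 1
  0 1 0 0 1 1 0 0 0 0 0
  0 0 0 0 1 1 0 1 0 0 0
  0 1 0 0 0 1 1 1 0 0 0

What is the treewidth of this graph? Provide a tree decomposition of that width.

Treewidth 3.
One such decomposition:
Bags: B1 = {e, f, h, j}  B2 = {b, e, f, h}  B3 = {b, d, f, h}  B4 = {b, f, h, k}  B5 = {a, b, e, f}  B6 = {b, e, f, i}  B7 = {b, g, h, k}  B8 = {b, c, e, h}
Tree: B1–B2, B2–B3, B2–B4, B2–B5, B5–B6, B4–B7, B2–B8

Every bag has size at most 4, so the width is 4 − 1 = 3 and tw(G) ≤ 3. On the other hand G contains the 4-clique {e, f, h, j}. A clique must lie in a single bag of any decomposition, so no decomposition can have width below 3. Combining the bounds, tw(G) = 3.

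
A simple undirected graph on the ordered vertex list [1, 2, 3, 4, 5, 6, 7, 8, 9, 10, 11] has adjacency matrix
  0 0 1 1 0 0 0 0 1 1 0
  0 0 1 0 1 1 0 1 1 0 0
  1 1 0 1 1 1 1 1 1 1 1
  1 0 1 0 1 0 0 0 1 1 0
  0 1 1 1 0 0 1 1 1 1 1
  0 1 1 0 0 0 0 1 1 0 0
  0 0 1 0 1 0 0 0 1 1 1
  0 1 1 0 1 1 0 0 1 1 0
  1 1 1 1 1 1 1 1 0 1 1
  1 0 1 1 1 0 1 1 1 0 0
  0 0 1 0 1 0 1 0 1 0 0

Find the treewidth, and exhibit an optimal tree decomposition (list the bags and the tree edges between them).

Treewidth 4.
Bags: B1 = {2, 3, 5, 8, 9}  B2 = {3, 5, 8, 9, 10}  B3 = {2, 3, 6, 8, 9}  B4 = {3, 4, 5, 9, 10}  B5 = {1, 3, 4, 9, 10}  B6 = {3, 5, 7, 9, 10}  B7 = {3, 5, 7, 9, 11}
Tree: B1–B2, B1–B3, B2–B4, B4–B5, B4–B6, B6–B7

Every bag has size at most 5, so the width is 5 − 1 = 4 and tw(G) ≤ 4. Conversely, {1, 3, 4, 9, 10} is a clique of size 5, and the vertices of any clique must share a bag in every tree decomposition; so some bag has ≥ 5 vertices and tw(G) ≥ 4. Hence tw(G) = 4 exactly.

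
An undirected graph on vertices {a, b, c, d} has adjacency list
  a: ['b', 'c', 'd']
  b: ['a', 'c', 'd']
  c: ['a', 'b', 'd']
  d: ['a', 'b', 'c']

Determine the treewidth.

A width-3 tree decomposition is:
Bags: B1 = {a, b, c, d}
Tree: (single bag)
A single bag containing all 4 vertices is trivially a valid decomposition of width 3. Conversely, {a, b, c, d} is a clique of size 4, and the vertices of any clique must share a bag in every tree decomposition; so some bag has ≥ 4 vertices and tw(G) ≥ 3. Therefore the treewidth is 3.

3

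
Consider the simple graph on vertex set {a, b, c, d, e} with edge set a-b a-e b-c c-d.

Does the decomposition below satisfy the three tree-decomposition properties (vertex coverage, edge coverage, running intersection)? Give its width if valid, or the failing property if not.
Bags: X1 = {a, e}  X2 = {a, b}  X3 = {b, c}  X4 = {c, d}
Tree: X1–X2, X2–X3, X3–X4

Checking the three conditions: (i) the bags cover all of {a, b, c, d, e}; (ii) for each edge, some bag contains both endpoints; (iii) the bags containing any fixed vertex form a subtree. All hold, so the decomposition is valid with width 2 − 1 = 1.

Yes; width 1.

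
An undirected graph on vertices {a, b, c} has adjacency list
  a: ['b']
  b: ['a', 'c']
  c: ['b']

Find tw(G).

1

A width-1 tree decomposition is:
Bags: B1 = {b, c}  B2 = {a, b}
Tree: B1–B2
Each bag holds 2 vertices, so the decomposition has width 1, which upper-bounds the treewidth. Any graph with an edge has treewidth ≥ 1, and G has the edge b–c. The upper and lower bounds meet at 1, so that is the treewidth.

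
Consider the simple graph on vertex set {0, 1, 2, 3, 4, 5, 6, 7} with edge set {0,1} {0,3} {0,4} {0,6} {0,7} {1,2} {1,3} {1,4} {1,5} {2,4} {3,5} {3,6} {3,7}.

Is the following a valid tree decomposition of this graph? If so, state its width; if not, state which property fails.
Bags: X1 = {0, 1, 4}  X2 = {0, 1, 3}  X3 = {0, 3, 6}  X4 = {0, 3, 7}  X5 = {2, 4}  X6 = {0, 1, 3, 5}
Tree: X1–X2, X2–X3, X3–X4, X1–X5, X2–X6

No — edge (1,2) lies in no bag.

A tree decomposition must satisfy three properties: every vertex lies in some bag; for every edge, both endpoints lie together in some bag; and for every vertex, the bags containing it form a connected subtree. Here edge (1,2) lies in no bag, so the decomposition is invalid.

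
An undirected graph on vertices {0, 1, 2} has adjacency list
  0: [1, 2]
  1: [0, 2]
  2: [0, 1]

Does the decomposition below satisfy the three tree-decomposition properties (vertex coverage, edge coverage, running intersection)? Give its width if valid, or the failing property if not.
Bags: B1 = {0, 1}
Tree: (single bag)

A tree decomposition must satisfy three properties: every vertex lies in some bag; for every edge, both endpoints lie together in some bag; and for every vertex, the bags containing it form a connected subtree. Here vertex 2 appears in no bag, so the decomposition is invalid.

No — vertex 2 appears in no bag.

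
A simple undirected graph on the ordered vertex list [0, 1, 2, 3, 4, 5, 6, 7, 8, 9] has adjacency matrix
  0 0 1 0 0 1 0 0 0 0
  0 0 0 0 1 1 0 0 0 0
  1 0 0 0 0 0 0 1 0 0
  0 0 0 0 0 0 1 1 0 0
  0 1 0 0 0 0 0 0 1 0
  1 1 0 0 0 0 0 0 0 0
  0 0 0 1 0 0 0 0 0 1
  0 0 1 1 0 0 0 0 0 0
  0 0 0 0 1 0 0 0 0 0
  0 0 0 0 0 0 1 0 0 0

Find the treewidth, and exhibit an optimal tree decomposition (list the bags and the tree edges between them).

Treewidth 1.
One optimal decomposition is:
Bags: B1 = {4, 8}  B2 = {1, 4}  B3 = {1, 5}  B4 = {0, 5}  B5 = {0, 2}  B6 = {2, 7}  B7 = {3, 7}  B8 = {3, 6}  B9 = {6, 9}
Tree: B1–B2, B2–B3, B3–B4, B4–B5, B5–B6, B6–B7, B7–B8, B8–B9

The largest bag has 2 vertices, giving width 1; this decomposition certifies tw(G) ≤ 1. G has an edge, so its treewidth is at least 1. Combining the bounds, tw(G) = 1.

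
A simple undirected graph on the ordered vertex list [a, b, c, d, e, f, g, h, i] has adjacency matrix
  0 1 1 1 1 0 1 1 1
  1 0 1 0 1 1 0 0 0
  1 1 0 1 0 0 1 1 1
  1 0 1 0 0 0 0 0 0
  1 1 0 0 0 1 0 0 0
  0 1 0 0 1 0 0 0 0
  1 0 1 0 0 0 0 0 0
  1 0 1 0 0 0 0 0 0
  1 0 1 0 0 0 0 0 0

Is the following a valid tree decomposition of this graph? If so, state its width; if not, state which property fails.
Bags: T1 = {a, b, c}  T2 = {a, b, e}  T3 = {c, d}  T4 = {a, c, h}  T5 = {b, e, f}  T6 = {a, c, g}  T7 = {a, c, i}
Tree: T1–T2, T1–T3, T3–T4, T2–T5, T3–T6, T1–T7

No — edge (a,d) lies in no bag.

A tree decomposition must satisfy three properties: every vertex lies in some bag; for every edge, both endpoints lie together in some bag; and for every vertex, the bags containing it form a connected subtree. Here edge (a,d) lies in no bag, so the decomposition is invalid.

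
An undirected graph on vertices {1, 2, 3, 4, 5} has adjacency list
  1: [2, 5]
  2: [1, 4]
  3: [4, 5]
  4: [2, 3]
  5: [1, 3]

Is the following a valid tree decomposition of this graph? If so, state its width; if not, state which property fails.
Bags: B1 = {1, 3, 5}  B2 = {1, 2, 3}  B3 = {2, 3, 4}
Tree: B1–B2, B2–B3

Yes; width 2.

Every vertex of G appears in some bag (union = {1, 2, 3, 4, 5}); every edge is covered by a bag; and for each vertex v the set of bags containing v is connected in the bag tree. The decomposition is therefore valid. The largest bag has 3 vertices, so the width is 2.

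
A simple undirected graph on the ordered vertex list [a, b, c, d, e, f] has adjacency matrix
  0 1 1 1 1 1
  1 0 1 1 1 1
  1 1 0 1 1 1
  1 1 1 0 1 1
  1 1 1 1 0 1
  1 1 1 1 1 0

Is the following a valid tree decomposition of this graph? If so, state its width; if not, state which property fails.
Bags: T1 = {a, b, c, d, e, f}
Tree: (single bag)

Vertex coverage: the bags together contain {a, b, c, d, e, f}, the full vertex set. Edge coverage: each edge of G has both endpoints in at least one bag. Running intersection: for every vertex, the bags containing it form a connected subtree. All three properties hold, so this is a valid tree decomposition of width max|bag| − 1 = 5, and hence tw(G) ≤ 5.

Yes; width 5.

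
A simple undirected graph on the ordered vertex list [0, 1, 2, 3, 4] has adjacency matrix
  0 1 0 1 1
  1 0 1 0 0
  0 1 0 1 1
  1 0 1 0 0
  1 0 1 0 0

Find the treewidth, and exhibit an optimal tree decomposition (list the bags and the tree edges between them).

Treewidth 2.
One such decomposition:
Bags: B1 = {0, 1, 2}  B2 = {0, 2, 4}  B3 = {0, 2, 3}
Tree: B1–B2, B2–B3

The largest bag has 3 vertices, giving width 2; this decomposition certifies tw(G) ≤ 2. For the lower bound, G contains the cycle 1–2–4–0–1, so G is not a forest; only forests have treewidth ≤ 1, hence tw(G) ≥ 2. Therefore the treewidth is 2.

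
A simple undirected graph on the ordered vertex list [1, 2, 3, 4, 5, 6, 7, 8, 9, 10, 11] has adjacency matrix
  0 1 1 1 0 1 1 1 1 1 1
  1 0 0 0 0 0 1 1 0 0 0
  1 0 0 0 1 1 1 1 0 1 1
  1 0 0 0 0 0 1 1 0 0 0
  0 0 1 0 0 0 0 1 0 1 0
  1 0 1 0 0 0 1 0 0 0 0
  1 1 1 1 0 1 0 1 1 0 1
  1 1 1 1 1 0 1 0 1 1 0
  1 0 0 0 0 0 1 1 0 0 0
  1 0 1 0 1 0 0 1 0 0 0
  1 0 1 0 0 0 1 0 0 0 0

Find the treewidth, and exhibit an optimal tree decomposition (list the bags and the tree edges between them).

Treewidth 3.
One optimal decomposition is:
Bags: B1 = {1, 3, 7, 8}  B2 = {1, 2, 7, 8}  B3 = {1, 3, 8, 10}  B4 = {1, 7, 8, 9}  B5 = {1, 3, 6, 7}  B6 = {1, 3, 7, 11}  B7 = {1, 4, 7, 8}  B8 = {3, 5, 8, 10}
Tree: B1–B2, B1–B3, B1–B4, B1–B5, B1–B6, B1–B7, B3–B8

Every bag has size at most 4, so the width is 4 − 1 = 3 and tw(G) ≤ 3. For the lower bound, the 4 vertices {1, 3, 8, 10} are pairwise adjacent, and any tree decomposition puts a clique entirely inside one bag — forcing width ≥ 3. Combining the bounds, tw(G) = 3.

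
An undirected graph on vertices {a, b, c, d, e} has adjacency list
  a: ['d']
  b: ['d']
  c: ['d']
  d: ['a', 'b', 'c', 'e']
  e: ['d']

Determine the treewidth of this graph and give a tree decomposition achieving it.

Treewidth 1.
One optimal decomposition is:
Bags: B1 = {a, d}  B2 = {b, d}  B3 = {d, e}  B4 = {c, d}
Tree: B1–B2, B1–B3, B3–B4

The largest bag has 2 vertices, giving width 1; this decomposition certifies tw(G) ≤ 1. Any graph with an edge has treewidth ≥ 1, and G has the edge d–a. Therefore the treewidth is 1.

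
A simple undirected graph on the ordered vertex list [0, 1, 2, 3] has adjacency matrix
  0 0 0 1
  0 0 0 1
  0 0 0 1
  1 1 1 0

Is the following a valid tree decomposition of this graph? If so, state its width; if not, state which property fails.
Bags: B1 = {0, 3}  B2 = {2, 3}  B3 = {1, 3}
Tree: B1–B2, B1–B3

Every vertex of G appears in some bag (union = {0, 1, 2, 3}); every edge is covered by a bag; and for each vertex v the set of bags containing v is connected in the bag tree. The decomposition is therefore valid. The largest bag has 2 vertices, so the width is 1.

Yes; width 1.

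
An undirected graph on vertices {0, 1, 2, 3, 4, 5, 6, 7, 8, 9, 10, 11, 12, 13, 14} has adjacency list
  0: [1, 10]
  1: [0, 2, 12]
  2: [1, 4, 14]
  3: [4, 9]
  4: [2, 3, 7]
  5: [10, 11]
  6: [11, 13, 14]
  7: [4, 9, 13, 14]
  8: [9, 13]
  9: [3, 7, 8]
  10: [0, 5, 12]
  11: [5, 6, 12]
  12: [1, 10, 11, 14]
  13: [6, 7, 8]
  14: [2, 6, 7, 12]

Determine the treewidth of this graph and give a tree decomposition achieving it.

Treewidth 3.
Bags: B1 = {3, 4, 8, 9}  B2 = {4, 7, 8, 9}  B3 = {4, 7, 8, 13}  B4 = {2, 4, 7, 13}  B5 = {2, 7, 13, 14}  B6 = {2, 6, 13, 14}  B7 = {1, 2, 6, 14}  B8 = {1, 6, 12, 14}  B9 = {1, 6, 11, 12}  B10 = {0, 1, 11, 12}  B11 = {0, 10, 11, 12}  B12 = {0, 5, 10, 11}
Tree: B1–B2, B2–B3, B3–B4, B4–B5, B5–B6, B6–B7, B7–B8, B8–B9, B9–B10, B10–B11, B11–B12

Every bag has size at most 4, so the width is 4 − 1 = 3 and tw(G) ≤ 3. For the lower bound: the 4 vertex sets {3,8,9}, {4}, {7}, {2,6,13,14} are disjoint, each induces a connected subgraph, and every pair is joined by at least one edge of G. Contracting each set to a single vertex therefore yields K_{4} as a minor, and since treewidth is minor-monotone, tw(G) ≥ tw(K_{4}) = 3. Combining the bounds, tw(G) = 3.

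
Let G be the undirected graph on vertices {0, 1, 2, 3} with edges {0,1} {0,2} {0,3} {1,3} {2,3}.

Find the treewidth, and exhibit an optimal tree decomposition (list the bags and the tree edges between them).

Treewidth 2.
One optimal decomposition is:
Bags: B1 = {0, 2, 3}  B2 = {0, 1, 3}
Tree: B1–B2

Each bag holds 3 vertices, so the decomposition has width 2, which upper-bounds the treewidth. On the other hand G contains the 3-clique {0, 1, 3}. A clique must lie in a single bag of any decomposition, so no decomposition can have width below 2. Hence tw(G) = 2 exactly.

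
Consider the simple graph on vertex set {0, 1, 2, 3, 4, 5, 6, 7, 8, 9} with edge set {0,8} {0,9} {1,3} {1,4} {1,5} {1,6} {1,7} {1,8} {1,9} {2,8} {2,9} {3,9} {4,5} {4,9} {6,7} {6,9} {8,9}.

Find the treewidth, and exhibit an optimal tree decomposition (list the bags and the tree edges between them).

Each bag holds 3 vertices, so the decomposition has width 2, which upper-bounds the treewidth. On the other hand G contains the 3-clique {0, 8, 9}. A clique must lie in a single bag of any decomposition, so no decomposition can have width below 2. Hence tw(G) = 2 exactly.

Treewidth 2.
One optimal decomposition is:
Bags: B1 = {1, 8, 9}  B2 = {1, 6, 9}  B3 = {1, 4, 9}  B4 = {1, 6, 7}  B5 = {1, 4, 5}  B6 = {0, 8, 9}  B7 = {2, 8, 9}  B8 = {1, 3, 9}
Tree: B1–B2, B1–B3, B2–B4, B3–B5, B1–B6, B1–B7, B2–B8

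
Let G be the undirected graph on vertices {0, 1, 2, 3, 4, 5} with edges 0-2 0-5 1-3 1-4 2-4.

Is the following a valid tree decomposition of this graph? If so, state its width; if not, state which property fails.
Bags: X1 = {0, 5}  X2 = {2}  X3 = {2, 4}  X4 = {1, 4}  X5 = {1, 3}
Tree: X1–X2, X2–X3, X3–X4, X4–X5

A tree decomposition must satisfy three properties: every vertex lies in some bag; for every edge, both endpoints lie together in some bag; and for every vertex, the bags containing it form a connected subtree. Here edge (0,2) lies in no bag, so the decomposition is invalid.

No — edge (0,2) lies in no bag.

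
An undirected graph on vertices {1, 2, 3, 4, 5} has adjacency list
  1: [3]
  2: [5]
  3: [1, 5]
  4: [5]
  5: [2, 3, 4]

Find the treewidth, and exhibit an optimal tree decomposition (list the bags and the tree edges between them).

Treewidth 1.
One such decomposition:
Bags: B1 = {4, 5}  B2 = {3, 5}  B3 = {2, 5}  B4 = {1, 3}
Tree: B1–B2, B2–B3, B2–B4

The largest bag has 2 vertices, giving width 1; this decomposition certifies tw(G) ≤ 1. Since G has at least one edge (e.g. 5–4), it is not an edgeless graph, so tw(G) ≥ 1. Therefore the treewidth is 1.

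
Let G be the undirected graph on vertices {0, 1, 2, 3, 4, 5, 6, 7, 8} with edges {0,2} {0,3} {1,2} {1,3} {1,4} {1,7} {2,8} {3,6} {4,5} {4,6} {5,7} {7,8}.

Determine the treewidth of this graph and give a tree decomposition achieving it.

Treewidth 3.
Bags: B1 = {0, 2, 3, 6}  B2 = {1, 2, 3, 6}  B3 = {1, 2, 4, 6}  B4 = {1, 2, 4, 8}  B5 = {1, 4, 7, 8}  B6 = {4, 5, 7, 8}
Tree: B1–B2, B2–B3, B3–B4, B4–B5, B5–B6

The largest bag has 4 vertices, giving width 3; this decomposition certifies tw(G) ≤ 3. For the lower bound: the 4 vertex sets {0,3,6}, {2}, {1}, {4,5,7,8} are disjoint, each induces a connected subgraph, and every pair is joined by at least one edge of G. Contracting each set to a single vertex therefore yields K_{4} as a minor, and since treewidth is minor-monotone, tw(G) ≥ tw(K_{4}) = 3. Combining the bounds, tw(G) = 3.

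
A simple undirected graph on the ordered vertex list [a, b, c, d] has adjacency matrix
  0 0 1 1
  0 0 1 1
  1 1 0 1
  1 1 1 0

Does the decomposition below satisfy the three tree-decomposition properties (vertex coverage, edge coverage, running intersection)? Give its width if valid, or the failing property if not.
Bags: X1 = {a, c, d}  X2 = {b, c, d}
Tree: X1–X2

Yes; width 2.

Vertex coverage: the bags together contain {a, b, c, d}, the full vertex set. Edge coverage: each edge of G has both endpoints in at least one bag. Running intersection: for every vertex, the bags containing it form a connected subtree. All three properties hold, so this is a valid tree decomposition of width max|bag| − 1 = 2, and hence tw(G) ≤ 2.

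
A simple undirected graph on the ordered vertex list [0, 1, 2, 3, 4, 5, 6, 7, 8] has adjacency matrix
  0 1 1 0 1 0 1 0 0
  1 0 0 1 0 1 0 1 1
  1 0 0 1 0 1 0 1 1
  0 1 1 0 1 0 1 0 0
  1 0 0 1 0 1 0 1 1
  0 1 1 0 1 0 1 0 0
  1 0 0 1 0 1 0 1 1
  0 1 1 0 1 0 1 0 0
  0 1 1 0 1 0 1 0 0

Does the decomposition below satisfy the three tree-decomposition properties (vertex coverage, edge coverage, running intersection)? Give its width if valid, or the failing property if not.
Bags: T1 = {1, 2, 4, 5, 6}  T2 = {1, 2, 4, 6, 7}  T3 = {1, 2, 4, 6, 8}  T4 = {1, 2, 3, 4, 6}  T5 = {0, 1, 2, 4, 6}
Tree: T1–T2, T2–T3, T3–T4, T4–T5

Vertex coverage: the bags together contain {0, 1, 2, 3, 4, 5, 6, 7, 8}, the full vertex set. Edge coverage: each edge of G has both endpoints in at least one bag. Running intersection: for every vertex, the bags containing it form a connected subtree. All three properties hold, so this is a valid tree decomposition of width max|bag| − 1 = 4, and hence tw(G) ≤ 4.

Yes; width 4.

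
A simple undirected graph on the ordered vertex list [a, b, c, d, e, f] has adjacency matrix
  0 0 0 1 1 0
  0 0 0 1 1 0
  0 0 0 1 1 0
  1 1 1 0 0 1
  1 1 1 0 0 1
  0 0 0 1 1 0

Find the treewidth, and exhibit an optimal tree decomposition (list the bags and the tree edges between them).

Each bag holds 3 vertices, so the decomposition has width 2, which upper-bounds the treewidth. For the lower bound, G contains the cycle f–e–a–d–f, so G is not a forest; only forests have treewidth ≤ 1, hence tw(G) ≥ 2. Combining the bounds, tw(G) = 2.

Treewidth 2.
Bags: B1 = {d, e, f}  B2 = {a, d, e}  B3 = {b, d, e}  B4 = {c, d, e}
Tree: B1–B2, B2–B3, B3–B4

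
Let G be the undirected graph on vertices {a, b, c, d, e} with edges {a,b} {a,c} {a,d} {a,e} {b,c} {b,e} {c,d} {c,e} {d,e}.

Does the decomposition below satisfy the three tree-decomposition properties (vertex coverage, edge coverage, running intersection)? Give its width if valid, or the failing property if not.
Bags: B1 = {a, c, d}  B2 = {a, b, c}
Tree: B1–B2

A tree decomposition must satisfy three properties: every vertex lies in some bag; for every edge, both endpoints lie together in some bag; and for every vertex, the bags containing it form a connected subtree. Here vertex e appears in no bag, so the decomposition is invalid.

No — vertex e appears in no bag.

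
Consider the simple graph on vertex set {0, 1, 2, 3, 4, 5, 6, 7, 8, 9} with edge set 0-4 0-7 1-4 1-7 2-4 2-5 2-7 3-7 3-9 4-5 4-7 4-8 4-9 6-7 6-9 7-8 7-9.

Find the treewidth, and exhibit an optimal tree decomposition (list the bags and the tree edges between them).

Treewidth 2.
Bags: B1 = {4, 7, 8}  B2 = {2, 4, 7}  B3 = {4, 7, 9}  B4 = {6, 7, 9}  B5 = {2, 4, 5}  B6 = {0, 4, 7}  B7 = {3, 7, 9}  B8 = {1, 4, 7}
Tree: B1–B2, B2–B3, B3–B4, B2–B5, B3–B6, B4–B7, B3–B8

Each bag holds 3 vertices, so the decomposition has width 2, which upper-bounds the treewidth. For the lower bound, the 3 vertices {2, 4, 5} are pairwise adjacent, and any tree decomposition puts a clique entirely inside one bag — forcing width ≥ 2. The upper and lower bounds meet at 2, so that is the treewidth.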